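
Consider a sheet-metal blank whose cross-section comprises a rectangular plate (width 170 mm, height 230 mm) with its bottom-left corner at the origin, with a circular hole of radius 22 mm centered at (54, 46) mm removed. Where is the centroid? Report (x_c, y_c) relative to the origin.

x_c = 86.25 mm, y_c = 117.79 mm

Part | A | x̄ᵢ | ȳᵢ | A·x̄ᵢ | A·ȳᵢ
plate | 39100.00 | 85.00 | 115.00 | 3323500.00 | 4496500.00
hole | -1520.53 | 54.00 | 46.00 | -82108.67 | -69944.42
Σ | 37579.47 |  |  | 3241391.33 | 4426555.58
x_c = 3241391.33 / 37579.47 = 86.25 mm
y_c = 4426555.58 / 37579.47 = 117.79 mm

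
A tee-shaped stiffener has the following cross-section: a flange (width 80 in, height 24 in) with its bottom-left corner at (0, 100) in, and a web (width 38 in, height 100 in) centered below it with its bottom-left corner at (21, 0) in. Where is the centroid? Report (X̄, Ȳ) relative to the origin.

X̄ = 40.00 in, Ȳ = 70.81 in

web: A = 38 × 100 = 3800.00, centroid at (40.00, 50.00).
flange: A = 80 × 24 = 1920.00, centroid at (40.00, 112.00).
ΣA = 5720.00 in²
ΣAX̄ = (3800.00)(40.00) + (1920.00)(40.00) = 228800.00 in³
ΣAȲ = (3800.00)(50.00) + (1920.00)(112.00) = 405040.00 in³
X̄ = 228800.00 / 5720.00 = 40.00 in
Ȳ = 405040.00 / 5720.00 = 70.81 in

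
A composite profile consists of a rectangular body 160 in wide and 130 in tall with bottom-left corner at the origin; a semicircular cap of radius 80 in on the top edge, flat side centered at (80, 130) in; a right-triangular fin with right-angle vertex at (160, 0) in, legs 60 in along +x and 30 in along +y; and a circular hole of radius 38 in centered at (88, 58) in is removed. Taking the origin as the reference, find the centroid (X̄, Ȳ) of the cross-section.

X̄ = 81.97 in, Ȳ = 100.90 in

rectangular body: A = 160 × 130 = 20800.00, centroid at (80.00, 65.00).
semicircular top: A = ½π·80² = 10053.10, centroid at (80.00, 163.95).
triangular fin: A = ½·60·30 = 900.00, centroid at (180.00, 10.00).
hole: A = −π·38² = -4536.46, centroid at (88.00, 58.00).
ΣA = 27216.64 in²
ΣAX̄ = (20800.00)(80.00) + (10053.10)(80.00) + (900.00)(180.00) + (-4536.46)(88.00) = 2231039.26 in³
ΣAȲ = (20800.00)(65.00) + (10053.10)(163.95) + (900.00)(10.00) + (-4536.46)(58.00) = 2746121.21 in³
X̄ = 2231039.26 / 27216.64 = 81.97 in
Ȳ = 2746121.21 / 27216.64 = 100.90 in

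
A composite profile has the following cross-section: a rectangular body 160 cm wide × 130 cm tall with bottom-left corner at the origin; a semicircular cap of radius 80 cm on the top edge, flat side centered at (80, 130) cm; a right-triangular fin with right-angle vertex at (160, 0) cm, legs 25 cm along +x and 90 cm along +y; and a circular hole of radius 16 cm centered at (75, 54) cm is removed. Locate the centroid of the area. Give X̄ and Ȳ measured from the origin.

X̄ = 83.32 cm, Ȳ = 95.93 cm

Part | A | x̄ᵢ | ȳᵢ | A·x̄ᵢ | A·ȳᵢ
rectangular body | 20800.00 | 80.00 | 65.00 | 1664000.00 | 1352000.00
semicircular top | 10053.10 | 80.00 | 163.95 | 804247.72 | 1648235.88
triangular fin | 1125.00 | 168.33 | 30.00 | 189375.00 | 33750.00
hole | -804.25 | 75.00 | 54.00 | -60318.58 | -43429.38
Σ | 31173.85 |  |  | 2597304.14 | 2990556.50
X̄ = 2597304.14 / 31173.85 = 83.32 cm
Ȳ = 2990556.50 / 31173.85 = 95.93 cm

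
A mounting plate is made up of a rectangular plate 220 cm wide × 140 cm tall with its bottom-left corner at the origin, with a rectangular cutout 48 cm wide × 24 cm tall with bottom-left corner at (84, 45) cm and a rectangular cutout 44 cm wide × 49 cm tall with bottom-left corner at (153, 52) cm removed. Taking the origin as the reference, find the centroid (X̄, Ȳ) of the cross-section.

Part | A | x̄ᵢ | ȳᵢ | A·x̄ᵢ | A·ȳᵢ
plate | 30800.00 | 110.00 | 70.00 | 3388000.00 | 2156000.00
hole 1 | -1152.00 | 108.00 | 57.00 | -124416.00 | -65664.00
hole 2 | -2156.00 | 175.00 | 76.50 | -377300.00 | -164934.00
Σ | 27492.00 |  |  | 2886284.00 | 1925402.00
X̄ = 2886284.00 / 27492.00 = 104.99 cm
Ȳ = 1925402.00 / 27492.00 = 70.03 cm

X̄ = 104.99 cm, Ȳ = 70.03 cm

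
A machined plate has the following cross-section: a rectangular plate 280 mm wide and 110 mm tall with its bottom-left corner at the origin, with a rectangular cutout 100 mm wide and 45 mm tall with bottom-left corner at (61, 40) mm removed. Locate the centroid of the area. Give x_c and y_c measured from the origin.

x_c = 144.96 mm, y_c = 53.72 mm

plate: A = 280 × 110 = 30800.00, centroid at (140.00, 55.00).
hole: A = −(100 × 45) = -4500.00, centroid at (111.00, 62.50).
ΣA = 26300.00 mm², ΣAx_c = 3812500.00 mm³, ΣAy_c = 1412750.00 mm³.
x_c = 3812500.00/26300.00 = 144.96 mm; y_c = 1412750.00/26300.00 = 53.72 mm.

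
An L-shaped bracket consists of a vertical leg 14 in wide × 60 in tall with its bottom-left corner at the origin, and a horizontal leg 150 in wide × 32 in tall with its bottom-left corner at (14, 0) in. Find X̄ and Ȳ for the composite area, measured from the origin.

X̄ = 76.79 in, Ȳ = 18.09 in

vertical leg: A = 14 × 60 = 840.00, centroid at (7.00, 30.00).
horizontal leg: A = 150 × 32 = 4800.00, centroid at (89.00, 16.00).
ΣA = 5640.00 in², ΣAX̄ = 433080.00 in³, ΣAȲ = 102000.00 in³.
X̄ = 433080.00/5640.00 = 76.79 in; Ȳ = 102000.00/5640.00 = 18.09 in.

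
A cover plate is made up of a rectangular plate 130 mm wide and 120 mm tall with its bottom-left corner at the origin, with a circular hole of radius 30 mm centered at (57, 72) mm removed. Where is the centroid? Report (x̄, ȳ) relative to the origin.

Part | A | x̄ᵢ | ȳᵢ | A·x̄ᵢ | A·ȳᵢ
plate | 15600.00 | 65.00 | 60.00 | 1014000.00 | 936000.00
hole | -2827.43 | 57.00 | 72.00 | -161163.70 | -203575.20
Σ | 12772.57 |  |  | 852836.30 | 732424.80
x̄ = 852836.30 / 12772.57 = 66.77 mm
ȳ = 732424.80 / 12772.57 = 57.34 mm

x̄ = 66.77 mm, ȳ = 57.34 mm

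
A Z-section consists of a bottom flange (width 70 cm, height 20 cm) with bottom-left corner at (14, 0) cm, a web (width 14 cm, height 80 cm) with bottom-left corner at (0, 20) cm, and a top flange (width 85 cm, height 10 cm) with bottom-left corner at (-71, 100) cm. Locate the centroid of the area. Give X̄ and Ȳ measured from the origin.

bottom flange: A = 70 × 20 = 1400.00, centroid at (49.00, 10.00).
web: A = 14 × 80 = 1120.00, centroid at (7.00, 60.00).
top flange: A = 85 × 10 = 850.00, centroid at (-28.50, 105.00).
ΣA = 3370.00 cm²
ΣAX̄ = (1400.00)(49.00) + (1120.00)(7.00) + (850.00)(-28.50) = 52215.00 cm³
ΣAȲ = (1400.00)(10.00) + (1120.00)(60.00) + (850.00)(105.00) = 170450.00 cm³
X̄ = 52215.00 / 3370.00 = 15.49 cm
Ȳ = 170450.00 / 3370.00 = 50.58 cm

X̄ = 15.49 cm, Ȳ = 50.58 cm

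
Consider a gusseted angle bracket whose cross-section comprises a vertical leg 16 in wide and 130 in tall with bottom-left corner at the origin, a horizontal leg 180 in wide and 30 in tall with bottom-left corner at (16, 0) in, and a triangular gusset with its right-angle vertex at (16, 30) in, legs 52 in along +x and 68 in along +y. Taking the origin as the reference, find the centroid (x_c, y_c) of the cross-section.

vertical leg: A = 16 × 130 = 2080.00, centroid at (8.00, 65.00).
horizontal leg: A = 180 × 30 = 5400.00, centroid at (106.00, 15.00).
gusset: A = ½·52·68 = 1768.00, centroid at (33.33, 52.67).
ΣA = 9248.00 in²
ΣAx_c = (2080.00)(8.00) + (5400.00)(106.00) + (1768.00)(33.33) = 647973.33 in³
ΣAy_c = (2080.00)(65.00) + (5400.00)(15.00) + (1768.00)(52.67) = 309314.67 in³
x_c = 647973.33 / 9248.00 = 70.07 in
y_c = 309314.67 / 9248.00 = 33.45 in

x_c = 70.07 in, y_c = 33.45 in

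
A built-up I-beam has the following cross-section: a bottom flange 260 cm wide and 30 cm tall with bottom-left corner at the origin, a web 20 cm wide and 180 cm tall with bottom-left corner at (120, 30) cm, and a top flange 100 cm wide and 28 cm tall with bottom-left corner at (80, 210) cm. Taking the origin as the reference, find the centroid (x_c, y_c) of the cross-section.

bottom flange: A = 260 × 30 = 7800.00, centroid at (130.00, 15.00).
web: A = 20 × 180 = 3600.00, centroid at (130.00, 120.00).
top flange: A = 100 × 28 = 2800.00, centroid at (130.00, 224.00).
ΣA = 14200.00 cm²
ΣAx_c = (7800.00)(130.00) + (3600.00)(130.00) + (2800.00)(130.00) = 1846000.00 cm³
ΣAy_c = (7800.00)(15.00) + (3600.00)(120.00) + (2800.00)(224.00) = 1176200.00 cm³
x_c = 1846000.00 / 14200.00 = 130.00 cm
y_c = 1176200.00 / 14200.00 = 82.83 cm

x_c = 130.00 cm, y_c = 82.83 cm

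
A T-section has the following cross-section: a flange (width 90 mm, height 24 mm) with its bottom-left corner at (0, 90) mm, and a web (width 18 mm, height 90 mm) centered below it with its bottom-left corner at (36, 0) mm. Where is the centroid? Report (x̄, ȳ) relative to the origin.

Part | A | x̄ᵢ | ȳᵢ | A·x̄ᵢ | A·ȳᵢ
web | 1620.00 | 45.00 | 45.00 | 72900.00 | 72900.00
flange | 2160.00 | 45.00 | 102.00 | 97200.00 | 220320.00
Σ | 3780.00 |  |  | 170100.00 | 293220.00
x̄ = 170100.00 / 3780.00 = 45.00 mm
ȳ = 293220.00 / 3780.00 = 77.57 mm

x̄ = 45.00 mm, ȳ = 77.57 mm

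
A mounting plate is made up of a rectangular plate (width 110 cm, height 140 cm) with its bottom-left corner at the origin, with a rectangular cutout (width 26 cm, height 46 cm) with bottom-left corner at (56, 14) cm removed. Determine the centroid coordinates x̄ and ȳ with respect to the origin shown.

plate: A = 110 × 140 = 15400.00, centroid at (55.00, 70.00).
hole: A = −(26 × 46) = -1196.00, centroid at (69.00, 37.00).
ΣA = 14204.00 cm², ΣAx̄ = 764476.00 cm³, ΣAȳ = 1033748.00 cm³.
x̄ = 764476.00/14204.00 = 53.82 cm; ȳ = 1033748.00/14204.00 = 72.78 cm.

x̄ = 53.82 cm, ȳ = 72.78 cm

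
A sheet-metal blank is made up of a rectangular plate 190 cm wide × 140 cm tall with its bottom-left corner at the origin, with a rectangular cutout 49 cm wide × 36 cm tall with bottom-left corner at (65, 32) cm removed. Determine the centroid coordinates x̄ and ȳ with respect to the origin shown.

Part | A | x̄ᵢ | ȳᵢ | A·x̄ᵢ | A·ȳᵢ
plate | 26600.00 | 95.00 | 70.00 | 2527000.00 | 1862000.00
hole | -1764.00 | 89.50 | 50.00 | -157878.00 | -88200.00
Σ | 24836.00 |  |  | 2369122.00 | 1773800.00
x̄ = 2369122.00 / 24836.00 = 95.39 cm
ȳ = 1773800.00 / 24836.00 = 71.42 cm

x̄ = 95.39 cm, ȳ = 71.42 cm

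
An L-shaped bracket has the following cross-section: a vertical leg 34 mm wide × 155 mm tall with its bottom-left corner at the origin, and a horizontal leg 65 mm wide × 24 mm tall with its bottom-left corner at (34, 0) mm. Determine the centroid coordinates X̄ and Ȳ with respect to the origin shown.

Part | A | x̄ᵢ | ȳᵢ | A·x̄ᵢ | A·ȳᵢ
vertical leg | 5270.00 | 17.00 | 77.50 | 89590.00 | 408425.00
horizontal leg | 1560.00 | 66.50 | 12.00 | 103740.00 | 18720.00
Σ | 6830.00 |  |  | 193330.00 | 427145.00
X̄ = 193330.00 / 6830.00 = 28.31 mm
Ȳ = 427145.00 / 6830.00 = 62.54 mm

X̄ = 28.31 mm, Ȳ = 62.54 mm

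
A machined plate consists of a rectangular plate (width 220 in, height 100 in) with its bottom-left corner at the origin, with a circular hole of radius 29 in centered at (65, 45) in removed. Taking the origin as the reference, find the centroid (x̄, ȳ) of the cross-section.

x̄ = 116.14 in, ȳ = 50.68 in

Part | A | x̄ᵢ | ȳᵢ | A·x̄ᵢ | A·ȳᵢ
plate | 22000.00 | 110.00 | 50.00 | 2420000.00 | 1100000.00
hole | -2642.08 | 65.00 | 45.00 | -171735.16 | -118893.57
Σ | 19357.92 |  |  | 2248264.84 | 981106.43
x̄ = 2248264.84 / 19357.92 = 116.14 in
ȳ = 981106.43 / 19357.92 = 50.68 in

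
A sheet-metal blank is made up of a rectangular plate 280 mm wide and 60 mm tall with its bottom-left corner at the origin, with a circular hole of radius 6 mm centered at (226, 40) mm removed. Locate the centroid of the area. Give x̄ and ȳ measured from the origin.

plate: A = 280 × 60 = 16800.00, centroid at (140.00, 30.00).
hole: A = −π·6² = -113.10, centroid at (226.00, 40.00).
ΣA = 16686.90 mm², ΣAx̄ = 2326440.00 mm³, ΣAȳ = 499476.11 mm³.
x̄ = 2326440.00/16686.90 = 139.42 mm; ȳ = 499476.11/16686.90 = 29.93 mm.

x̄ = 139.42 mm, ȳ = 29.93 mm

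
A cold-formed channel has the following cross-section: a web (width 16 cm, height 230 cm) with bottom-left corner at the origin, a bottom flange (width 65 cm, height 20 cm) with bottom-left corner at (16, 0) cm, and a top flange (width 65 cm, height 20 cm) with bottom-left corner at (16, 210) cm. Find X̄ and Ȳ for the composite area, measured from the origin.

Part | A | x̄ᵢ | ȳᵢ | A·x̄ᵢ | A·ȳᵢ
web | 3680.00 | 8.00 | 115.00 | 29440.00 | 423200.00
bottom flange | 1300.00 | 48.50 | 10.00 | 63050.00 | 13000.00
top flange | 1300.00 | 48.50 | 220.00 | 63050.00 | 286000.00
Σ | 6280.00 |  |  | 155540.00 | 722200.00
X̄ = 155540.00 / 6280.00 = 24.77 cm
Ȳ = 722200.00 / 6280.00 = 115.00 cm

X̄ = 24.77 cm, Ȳ = 115.00 cm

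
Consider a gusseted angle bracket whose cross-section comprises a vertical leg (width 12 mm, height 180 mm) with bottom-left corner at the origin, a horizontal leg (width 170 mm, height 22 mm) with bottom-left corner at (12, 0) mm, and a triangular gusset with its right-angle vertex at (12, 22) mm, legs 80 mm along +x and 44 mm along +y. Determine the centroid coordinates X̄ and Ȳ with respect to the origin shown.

Part | A | x̄ᵢ | ȳᵢ | A·x̄ᵢ | A·ȳᵢ
vertical leg | 2160.00 | 6.00 | 90.00 | 12960.00 | 194400.00
horizontal leg | 3740.00 | 97.00 | 11.00 | 362780.00 | 41140.00
gusset | 1760.00 | 38.67 | 36.67 | 68053.33 | 64533.33
Σ | 7660.00 |  |  | 443793.33 | 300073.33
X̄ = 443793.33 / 7660.00 = 57.94 mm
Ȳ = 300073.33 / 7660.00 = 39.17 mm

X̄ = 57.94 mm, Ȳ = 39.17 mm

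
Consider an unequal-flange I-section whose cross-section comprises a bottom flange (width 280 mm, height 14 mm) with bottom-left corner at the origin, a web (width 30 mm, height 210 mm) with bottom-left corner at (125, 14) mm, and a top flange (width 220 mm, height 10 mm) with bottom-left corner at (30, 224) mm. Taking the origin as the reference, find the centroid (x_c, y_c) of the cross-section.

Part | A | x̄ᵢ | ȳᵢ | A·x̄ᵢ | A·ȳᵢ
bottom flange | 3920.00 | 140.00 | 7.00 | 548800.00 | 27440.00
web | 6300.00 | 140.00 | 119.00 | 882000.00 | 749700.00
top flange | 2200.00 | 140.00 | 229.00 | 308000.00 | 503800.00
Σ | 12420.00 |  |  | 1738800.00 | 1280940.00
x_c = 1738800.00 / 12420.00 = 140.00 mm
y_c = 1280940.00 / 12420.00 = 103.14 mm

x_c = 140.00 mm, y_c = 103.14 mm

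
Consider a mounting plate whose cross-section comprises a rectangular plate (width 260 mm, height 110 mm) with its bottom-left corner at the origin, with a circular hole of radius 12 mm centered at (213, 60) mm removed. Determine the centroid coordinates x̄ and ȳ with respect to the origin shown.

plate: A = 260 × 110 = 28600.00, centroid at (130.00, 55.00).
hole: A = −π·12² = -452.39, centroid at (213.00, 60.00).
ΣA = 28147.61 mm², ΣAx̄ = 3621641.07 mm³, ΣAȳ = 1545856.64 mm³.
x̄ = 3621641.07/28147.61 = 128.67 mm; ȳ = 1545856.64/28147.61 = 54.92 mm.

x̄ = 128.67 mm, ȳ = 54.92 mm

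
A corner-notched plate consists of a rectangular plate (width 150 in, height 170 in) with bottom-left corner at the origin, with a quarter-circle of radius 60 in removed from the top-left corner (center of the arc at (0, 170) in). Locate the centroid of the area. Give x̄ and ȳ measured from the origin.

Part | A | x̄ᵢ | ȳᵢ | A·x̄ᵢ | A·ȳᵢ
plate | 25500.00 | 75.00 | 85.00 | 1912500.00 | 2167500.00
removed quarter-circle | -2827.43 | 25.46 | 144.54 | -72000.00 | -408663.68
Σ | 22672.57 |  |  | 1840500.00 | 1758836.32
x̄ = 1840500.00 / 22672.57 = 81.18 in
ȳ = 1758836.32 / 22672.57 = 77.58 in

x̄ = 81.18 in, ȳ = 77.58 in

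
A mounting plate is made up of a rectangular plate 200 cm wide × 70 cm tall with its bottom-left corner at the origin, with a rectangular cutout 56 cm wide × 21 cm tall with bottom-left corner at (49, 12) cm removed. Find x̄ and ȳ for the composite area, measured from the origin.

plate: A = 200 × 70 = 14000.00, centroid at (100.00, 35.00).
hole: A = −(56 × 21) = -1176.00, centroid at (77.00, 22.50).
ΣA = 12824.00 cm²
ΣAx̄ = (14000.00)(100.00) + (-1176.00)(77.00) = 1309448.00 cm³
ΣAȳ = (14000.00)(35.00) + (-1176.00)(22.50) = 463540.00 cm³
x̄ = 1309448.00 / 12824.00 = 102.11 cm
ȳ = 463540.00 / 12824.00 = 36.15 cm

x̄ = 102.11 cm, ȳ = 36.15 cm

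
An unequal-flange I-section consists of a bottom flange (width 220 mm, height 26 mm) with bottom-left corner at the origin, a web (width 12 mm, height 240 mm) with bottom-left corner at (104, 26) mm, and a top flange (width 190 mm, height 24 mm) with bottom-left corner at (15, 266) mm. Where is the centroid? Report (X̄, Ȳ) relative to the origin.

X̄ = 110.00 mm, Ȳ = 133.93 mm

bottom flange: A = 220 × 26 = 5720.00, centroid at (110.00, 13.00).
web: A = 12 × 240 = 2880.00, centroid at (110.00, 146.00).
top flange: A = 190 × 24 = 4560.00, centroid at (110.00, 278.00).
ΣA = 13160.00 mm², ΣAX̄ = 1447600.00 mm³, ΣAȲ = 1762520.00 mm³.
X̄ = 1447600.00/13160.00 = 110.00 mm; Ȳ = 1762520.00/13160.00 = 133.93 mm.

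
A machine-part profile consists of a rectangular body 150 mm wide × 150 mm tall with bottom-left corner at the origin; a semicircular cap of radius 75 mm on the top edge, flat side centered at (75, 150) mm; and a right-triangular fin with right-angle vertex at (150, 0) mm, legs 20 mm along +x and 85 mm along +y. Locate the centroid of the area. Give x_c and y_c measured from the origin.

x_c = 77.16 mm, y_c = 103.10 mm

Part | A | x̄ᵢ | ȳᵢ | A·x̄ᵢ | A·ȳᵢ
rectangular body | 22500.00 | 75.00 | 75.00 | 1687500.00 | 1687500.00
semicircular top | 8835.73 | 75.00 | 181.83 | 662679.70 | 1606609.40
triangular fin | 850.00 | 156.67 | 28.33 | 133166.67 | 24083.33
Σ | 32185.73 |  |  | 2483346.37 | 3318192.73
x_c = 2483346.37 / 32185.73 = 77.16 mm
y_c = 3318192.73 / 32185.73 = 103.10 mm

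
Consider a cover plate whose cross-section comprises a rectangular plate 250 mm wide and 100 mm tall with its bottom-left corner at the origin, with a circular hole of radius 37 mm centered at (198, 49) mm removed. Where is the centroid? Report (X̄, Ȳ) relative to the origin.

plate: A = 250 × 100 = 25000.00, centroid at (125.00, 50.00).
hole: A = −π·37² = -4300.84, centroid at (198.00, 49.00).
ΣA = 20699.16 mm², ΣAX̄ = 2273433.61 mm³, ΣAȲ = 1039258.82 mm³.
X̄ = 2273433.61/20699.16 = 109.83 mm; Ȳ = 1039258.82/20699.16 = 50.21 mm.

X̄ = 109.83 mm, Ȳ = 50.21 mm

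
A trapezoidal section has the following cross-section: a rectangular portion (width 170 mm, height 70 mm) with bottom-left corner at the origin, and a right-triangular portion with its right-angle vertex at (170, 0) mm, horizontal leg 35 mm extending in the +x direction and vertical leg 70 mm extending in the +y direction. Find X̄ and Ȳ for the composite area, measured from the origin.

X̄ = 94.02 mm, Ȳ = 33.91 mm

rectangular portion: A = 170 × 70 = 11900.00, centroid at (85.00, 35.00).
triangular portion: A = ½·35·70 = 1225.00, centroid at (181.67, 23.33).
ΣA = 13125.00 mm², ΣAX̄ = 1234041.67 mm³, ΣAȲ = 445083.33 mm³.
X̄ = 1234041.67/13125.00 = 94.02 mm; Ȳ = 445083.33/13125.00 = 33.91 mm.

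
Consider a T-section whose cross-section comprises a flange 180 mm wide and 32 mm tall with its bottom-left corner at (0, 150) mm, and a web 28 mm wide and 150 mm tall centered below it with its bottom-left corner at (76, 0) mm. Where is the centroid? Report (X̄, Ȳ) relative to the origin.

web: A = 28 × 150 = 4200.00, centroid at (90.00, 75.00).
flange: A = 180 × 32 = 5760.00, centroid at (90.00, 166.00).
ΣA = 9960.00 mm², ΣAX̄ = 896400.00 mm³, ΣAȲ = 1271160.00 mm³.
X̄ = 896400.00/9960.00 = 90.00 mm; Ȳ = 1271160.00/9960.00 = 127.63 mm.

X̄ = 90.00 mm, Ȳ = 127.63 mm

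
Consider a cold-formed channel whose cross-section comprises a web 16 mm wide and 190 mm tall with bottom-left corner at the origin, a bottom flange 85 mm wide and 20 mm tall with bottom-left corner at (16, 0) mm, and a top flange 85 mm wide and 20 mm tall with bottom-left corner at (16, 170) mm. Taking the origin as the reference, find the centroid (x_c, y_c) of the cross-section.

Part | A | x̄ᵢ | ȳᵢ | A·x̄ᵢ | A·ȳᵢ
web | 3040.00 | 8.00 | 95.00 | 24320.00 | 288800.00
bottom flange | 1700.00 | 58.50 | 10.00 | 99450.00 | 17000.00
top flange | 1700.00 | 58.50 | 180.00 | 99450.00 | 306000.00
Σ | 6440.00 |  |  | 223220.00 | 611800.00
x_c = 223220.00 / 6440.00 = 34.66 mm
y_c = 611800.00 / 6440.00 = 95.00 mm

x_c = 34.66 mm, y_c = 95.00 mm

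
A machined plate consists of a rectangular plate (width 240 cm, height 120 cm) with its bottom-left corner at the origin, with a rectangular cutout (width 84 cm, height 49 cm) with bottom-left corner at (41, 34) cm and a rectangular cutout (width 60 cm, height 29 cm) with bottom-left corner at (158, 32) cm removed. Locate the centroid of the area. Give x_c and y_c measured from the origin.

plate: A = 240 × 120 = 28800.00, centroid at (120.00, 60.00).
hole 1: A = −(84 × 49) = -4116.00, centroid at (83.00, 58.50).
hole 2: A = −(60 × 29) = -1740.00, centroid at (188.00, 46.50).
ΣA = 22944.00 cm², ΣAx_c = 2787252.00 cm³, ΣAy_c = 1406304.00 cm³.
x_c = 2787252.00/22944.00 = 121.48 cm; y_c = 1406304.00/22944.00 = 61.29 cm.

x_c = 121.48 cm, y_c = 61.29 cm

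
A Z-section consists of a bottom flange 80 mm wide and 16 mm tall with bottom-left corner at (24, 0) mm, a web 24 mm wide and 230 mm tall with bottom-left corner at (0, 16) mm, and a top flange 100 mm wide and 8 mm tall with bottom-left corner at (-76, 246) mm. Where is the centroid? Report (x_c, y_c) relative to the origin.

bottom flange: A = 80 × 16 = 1280.00, centroid at (64.00, 8.00).
web: A = 24 × 230 = 5520.00, centroid at (12.00, 131.00).
top flange: A = 100 × 8 = 800.00, centroid at (-26.00, 250.00).
ΣA = 7600.00 mm², ΣAx_c = 127360.00 mm³, ΣAy_c = 933360.00 mm³.
x_c = 127360.00/7600.00 = 16.76 mm; y_c = 933360.00/7600.00 = 122.81 mm.

x_c = 16.76 mm, y_c = 122.81 mm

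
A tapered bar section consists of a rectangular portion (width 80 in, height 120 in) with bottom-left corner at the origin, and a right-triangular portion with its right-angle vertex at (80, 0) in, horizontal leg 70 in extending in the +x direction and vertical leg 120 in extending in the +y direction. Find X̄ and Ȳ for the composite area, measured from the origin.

X̄ = 59.28 in, Ȳ = 53.91 in

rectangular portion: A = 80 × 120 = 9600.00, centroid at (40.00, 60.00).
triangular portion: A = ½·70·120 = 4200.00, centroid at (103.33, 40.00).
ΣA = 13800.00 in²
ΣAX̄ = (9600.00)(40.00) + (4200.00)(103.33) = 818000.00 in³
ΣAȲ = (9600.00)(60.00) + (4200.00)(40.00) = 744000.00 in³
X̄ = 818000.00 / 13800.00 = 59.28 in
Ȳ = 744000.00 / 13800.00 = 53.91 in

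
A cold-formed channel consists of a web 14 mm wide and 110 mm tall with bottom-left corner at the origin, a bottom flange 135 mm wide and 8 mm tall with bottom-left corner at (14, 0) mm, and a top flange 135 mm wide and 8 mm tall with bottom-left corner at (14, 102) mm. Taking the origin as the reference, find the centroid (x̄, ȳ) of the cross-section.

Part | A | x̄ᵢ | ȳᵢ | A·x̄ᵢ | A·ȳᵢ
web | 1540.00 | 7.00 | 55.00 | 10780.00 | 84700.00
bottom flange | 1080.00 | 81.50 | 4.00 | 88020.00 | 4320.00
top flange | 1080.00 | 81.50 | 106.00 | 88020.00 | 114480.00
Σ | 3700.00 |  |  | 186820.00 | 203500.00
x̄ = 186820.00 / 3700.00 = 50.49 mm
ȳ = 203500.00 / 3700.00 = 55.00 mm

x̄ = 50.49 mm, ȳ = 55.00 mm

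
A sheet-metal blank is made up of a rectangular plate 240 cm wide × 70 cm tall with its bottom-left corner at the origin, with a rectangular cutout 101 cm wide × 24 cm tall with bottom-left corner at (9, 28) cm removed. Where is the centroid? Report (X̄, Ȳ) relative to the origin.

Part | A | x̄ᵢ | ȳᵢ | A·x̄ᵢ | A·ȳᵢ
plate | 16800.00 | 120.00 | 35.00 | 2016000.00 | 588000.00
hole | -2424.00 | 59.50 | 40.00 | -144228.00 | -96960.00
Σ | 14376.00 |  |  | 1871772.00 | 491040.00
X̄ = 1871772.00 / 14376.00 = 130.20 cm
Ȳ = 491040.00 / 14376.00 = 34.16 cm

X̄ = 130.20 cm, Ȳ = 34.16 cm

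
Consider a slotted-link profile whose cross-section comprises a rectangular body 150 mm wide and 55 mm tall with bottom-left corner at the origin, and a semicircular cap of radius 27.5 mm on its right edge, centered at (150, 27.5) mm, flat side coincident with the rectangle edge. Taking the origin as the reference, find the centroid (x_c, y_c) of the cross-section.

x_c = 85.91 mm, y_c = 27.50 mm

Part | A | x̄ᵢ | ȳᵢ | A·x̄ᵢ | A·ȳᵢ
rectangular body | 8250.00 | 75.00 | 27.50 | 618750.00 | 226875.00
semicircular end | 1187.91 | 161.67 | 27.50 | 192051.79 | 32667.65
Σ | 9437.91 |  |  | 810801.79 | 259542.65
x_c = 810801.79 / 9437.91 = 85.91 mm
y_c = 259542.65 / 9437.91 = 27.50 mm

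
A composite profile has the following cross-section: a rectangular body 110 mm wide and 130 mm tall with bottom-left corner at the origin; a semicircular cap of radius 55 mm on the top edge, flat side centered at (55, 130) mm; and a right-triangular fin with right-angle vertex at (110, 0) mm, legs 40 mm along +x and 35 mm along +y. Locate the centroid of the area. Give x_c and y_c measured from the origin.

x_c = 57.42 mm, y_c = 84.36 mm

rectangular body: A = 110 × 130 = 14300.00, centroid at (55.00, 65.00).
semicircular top: A = ½π·55² = 4751.66, centroid at (55.00, 153.34).
triangular fin: A = ½·40·35 = 700.00, centroid at (123.33, 11.67).
ΣA = 19751.66 mm², ΣAx_c = 1134174.57 mm³, ΣAy_c = 1666298.99 mm³.
x_c = 1134174.57/19751.66 = 57.42 mm; y_c = 1666298.99/19751.66 = 84.36 mm.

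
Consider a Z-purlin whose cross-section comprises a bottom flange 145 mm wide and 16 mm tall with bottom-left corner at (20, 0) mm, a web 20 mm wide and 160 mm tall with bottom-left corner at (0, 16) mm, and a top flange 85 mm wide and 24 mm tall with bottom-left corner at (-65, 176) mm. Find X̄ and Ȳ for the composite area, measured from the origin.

X̄ = 26.55 mm, Ȳ = 93.82 mm

bottom flange: A = 145 × 16 = 2320.00, centroid at (92.50, 8.00).
web: A = 20 × 160 = 3200.00, centroid at (10.00, 96.00).
top flange: A = 85 × 24 = 2040.00, centroid at (-22.50, 188.00).
ΣA = 7560.00 mm²
ΣAX̄ = (2320.00)(92.50) + (3200.00)(10.00) + (2040.00)(-22.50) = 200700.00 mm³
ΣAȲ = (2320.00)(8.00) + (3200.00)(96.00) + (2040.00)(188.00) = 709280.00 mm³
X̄ = 200700.00 / 7560.00 = 26.55 mm
Ȳ = 709280.00 / 7560.00 = 93.82 mm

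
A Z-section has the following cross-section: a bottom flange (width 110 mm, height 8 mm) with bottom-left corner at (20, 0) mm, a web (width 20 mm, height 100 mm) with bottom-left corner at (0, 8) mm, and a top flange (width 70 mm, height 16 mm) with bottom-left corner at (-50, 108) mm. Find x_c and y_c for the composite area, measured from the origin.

bottom flange: A = 110 × 8 = 880.00, centroid at (75.00, 4.00).
web: A = 20 × 100 = 2000.00, centroid at (10.00, 58.00).
top flange: A = 70 × 16 = 1120.00, centroid at (-15.00, 116.00).
ΣA = 4000.00 mm², ΣAx_c = 69200.00 mm³, ΣAy_c = 249440.00 mm³.
x_c = 69200.00/4000.00 = 17.30 mm; y_c = 249440.00/4000.00 = 62.36 mm.

x_c = 17.30 mm, y_c = 62.36 mm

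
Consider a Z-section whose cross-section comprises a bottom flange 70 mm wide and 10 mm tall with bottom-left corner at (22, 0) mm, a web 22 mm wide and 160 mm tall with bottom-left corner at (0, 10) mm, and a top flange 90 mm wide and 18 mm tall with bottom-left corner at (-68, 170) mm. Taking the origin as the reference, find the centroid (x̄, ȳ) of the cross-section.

bottom flange: A = 70 × 10 = 700.00, centroid at (57.00, 5.00).
web: A = 22 × 160 = 3520.00, centroid at (11.00, 90.00).
top flange: A = 90 × 18 = 1620.00, centroid at (-23.00, 179.00).
ΣA = 5840.00 mm², ΣAx̄ = 41360.00 mm³, ΣAȳ = 610280.00 mm³.
x̄ = 41360.00/5840.00 = 7.08 mm; ȳ = 610280.00/5840.00 = 104.50 mm.

x̄ = 7.08 mm, ȳ = 104.50 mm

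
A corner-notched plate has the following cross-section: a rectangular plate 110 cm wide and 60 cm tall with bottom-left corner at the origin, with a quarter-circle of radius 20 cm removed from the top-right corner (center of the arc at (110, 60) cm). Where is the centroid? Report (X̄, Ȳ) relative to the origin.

X̄ = 52.68 cm, Ȳ = 28.92 cm

Part | A | x̄ᵢ | ȳᵢ | A·x̄ᵢ | A·ȳᵢ
plate | 6600.00 | 55.00 | 30.00 | 363000.00 | 198000.00
removed quarter-circle | -314.16 | 101.51 | 51.51 | -31890.85 | -16182.89
Σ | 6285.84 |  |  | 331109.15 | 181817.11
X̄ = 331109.15 / 6285.84 = 52.68 cm
Ȳ = 181817.11 / 6285.84 = 28.92 cm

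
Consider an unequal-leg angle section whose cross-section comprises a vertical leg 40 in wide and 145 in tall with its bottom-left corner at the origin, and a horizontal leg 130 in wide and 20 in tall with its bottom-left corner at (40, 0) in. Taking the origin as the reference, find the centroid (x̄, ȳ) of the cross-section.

x̄ = 46.31 in, ȳ = 53.15 in

vertical leg: A = 40 × 145 = 5800.00, centroid at (20.00, 72.50).
horizontal leg: A = 130 × 20 = 2600.00, centroid at (105.00, 10.00).
ΣA = 8400.00 in², ΣAx̄ = 389000.00 in³, ΣAȳ = 446500.00 in³.
x̄ = 389000.00/8400.00 = 46.31 in; ȳ = 446500.00/8400.00 = 53.15 in.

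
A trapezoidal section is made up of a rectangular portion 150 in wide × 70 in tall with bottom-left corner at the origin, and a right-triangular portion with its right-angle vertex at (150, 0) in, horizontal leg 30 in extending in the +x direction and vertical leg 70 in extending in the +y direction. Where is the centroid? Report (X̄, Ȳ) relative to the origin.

rectangular portion: A = 150 × 70 = 10500.00, centroid at (75.00, 35.00).
triangular portion: A = ½·30·70 = 1050.00, centroid at (160.00, 23.33).
ΣA = 11550.00 in²
ΣAX̄ = (10500.00)(75.00) + (1050.00)(160.00) = 955500.00 in³
ΣAȲ = (10500.00)(35.00) + (1050.00)(23.33) = 392000.00 in³
X̄ = 955500.00 / 11550.00 = 82.73 in
Ȳ = 392000.00 / 11550.00 = 33.94 in

X̄ = 82.73 in, Ȳ = 33.94 in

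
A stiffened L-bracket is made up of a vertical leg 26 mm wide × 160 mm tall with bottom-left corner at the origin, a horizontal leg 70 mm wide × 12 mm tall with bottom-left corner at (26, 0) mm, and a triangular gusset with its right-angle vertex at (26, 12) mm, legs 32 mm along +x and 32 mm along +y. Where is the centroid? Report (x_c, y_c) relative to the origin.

x_c = 22.51 mm, y_c = 63.40 mm

Part | A | x̄ᵢ | ȳᵢ | A·x̄ᵢ | A·ȳᵢ
vertical leg | 4160.00 | 13.00 | 80.00 | 54080.00 | 332800.00
horizontal leg | 840.00 | 61.00 | 6.00 | 51240.00 | 5040.00
gusset | 512.00 | 36.67 | 22.67 | 18773.33 | 11605.33
Σ | 5512.00 |  |  | 124093.33 | 349445.33
x_c = 124093.33 / 5512.00 = 22.51 mm
y_c = 349445.33 / 5512.00 = 63.40 mm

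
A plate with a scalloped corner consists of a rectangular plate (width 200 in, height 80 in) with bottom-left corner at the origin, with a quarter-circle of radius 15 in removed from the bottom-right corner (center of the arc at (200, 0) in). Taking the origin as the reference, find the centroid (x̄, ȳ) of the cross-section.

Part | A | x̄ᵢ | ȳᵢ | A·x̄ᵢ | A·ȳᵢ
plate | 16000.00 | 100.00 | 40.00 | 1600000.00 | 640000.00
removed quarter-circle | -176.71 | 193.63 | 6.37 | -34217.92 | -1125.00
Σ | 15823.29 |  |  | 1565782.08 | 638875.00
x̄ = 1565782.08 / 15823.29 = 98.95 in
ȳ = 638875.00 / 15823.29 = 40.38 in

x̄ = 98.95 in, ȳ = 40.38 in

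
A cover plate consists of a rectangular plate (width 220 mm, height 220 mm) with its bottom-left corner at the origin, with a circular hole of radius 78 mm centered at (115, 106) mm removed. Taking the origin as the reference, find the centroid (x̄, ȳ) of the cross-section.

plate: A = 220 × 220 = 48400.00, centroid at (110.00, 110.00).
hole: A = −π·78² = -19113.45, centroid at (115.00, 106.00).
ΣA = 29286.55 mm², ΣAx̄ = 3125953.28 mm³, ΣAȳ = 3297974.33 mm³.
x̄ = 3125953.28/29286.55 = 106.74 mm; ȳ = 3297974.33/29286.55 = 112.61 mm.

x̄ = 106.74 mm, ȳ = 112.61 mm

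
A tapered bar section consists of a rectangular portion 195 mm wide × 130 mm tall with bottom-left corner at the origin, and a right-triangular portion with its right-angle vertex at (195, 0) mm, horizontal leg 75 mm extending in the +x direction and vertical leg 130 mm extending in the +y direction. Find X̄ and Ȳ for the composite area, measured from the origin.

X̄ = 117.26 mm, Ȳ = 61.51 mm

rectangular portion: A = 195 × 130 = 25350.00, centroid at (97.50, 65.00).
triangular portion: A = ½·75·130 = 4875.00, centroid at (220.00, 43.33).
ΣA = 30225.00 mm²
ΣAX̄ = (25350.00)(97.50) + (4875.00)(220.00) = 3544125.00 mm³
ΣAȲ = (25350.00)(65.00) + (4875.00)(43.33) = 1859000.00 mm³
X̄ = 3544125.00 / 30225.00 = 117.26 mm
Ȳ = 1859000.00 / 30225.00 = 61.51 mm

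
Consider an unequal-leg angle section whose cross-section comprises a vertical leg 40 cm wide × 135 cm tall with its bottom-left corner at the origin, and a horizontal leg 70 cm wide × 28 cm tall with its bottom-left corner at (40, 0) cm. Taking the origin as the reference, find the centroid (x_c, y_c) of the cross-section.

x_c = 34.65 cm, y_c = 53.25 cm

vertical leg: A = 40 × 135 = 5400.00, centroid at (20.00, 67.50).
horizontal leg: A = 70 × 28 = 1960.00, centroid at (75.00, 14.00).
ΣA = 7360.00 cm², ΣAx_c = 255000.00 cm³, ΣAy_c = 391940.00 cm³.
x_c = 255000.00/7360.00 = 34.65 cm; y_c = 391940.00/7360.00 = 53.25 cm.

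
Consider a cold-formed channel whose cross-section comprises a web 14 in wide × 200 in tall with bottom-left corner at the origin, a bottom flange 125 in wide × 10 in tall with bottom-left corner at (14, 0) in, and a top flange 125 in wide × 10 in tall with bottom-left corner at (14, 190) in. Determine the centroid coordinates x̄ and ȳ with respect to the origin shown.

x̄ = 39.78 in, ȳ = 100.00 in

web: A = 14 × 200 = 2800.00, centroid at (7.00, 100.00).
bottom flange: A = 125 × 10 = 1250.00, centroid at (76.50, 5.00).
top flange: A = 125 × 10 = 1250.00, centroid at (76.50, 195.00).
ΣA = 5300.00 in², ΣAx̄ = 210850.00 in³, ΣAȳ = 530000.00 in³.
x̄ = 210850.00/5300.00 = 39.78 in; ȳ = 530000.00/5300.00 = 100.00 in.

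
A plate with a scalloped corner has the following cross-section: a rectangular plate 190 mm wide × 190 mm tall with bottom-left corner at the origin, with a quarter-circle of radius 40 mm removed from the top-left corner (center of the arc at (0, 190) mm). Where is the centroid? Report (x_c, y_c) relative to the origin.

x_c = 97.81 mm, y_c = 92.19 mm

plate: A = 190 × 190 = 36100.00, centroid at (95.00, 95.00).
removed quarter-circle: A = −¼π·40² = -1256.64, centroid at (16.98, 173.02).
ΣA = 34843.36 mm²
ΣAx_c = (36100.00)(95.00) + (-1256.64)(16.98) = 3408166.67 mm³
ΣAy_c = (36100.00)(95.00) + (-1256.64)(173.02) = 3212072.29 mm³
x_c = 3408166.67 / 34843.36 = 97.81 mm
y_c = 3212072.29 / 34843.36 = 92.19 mm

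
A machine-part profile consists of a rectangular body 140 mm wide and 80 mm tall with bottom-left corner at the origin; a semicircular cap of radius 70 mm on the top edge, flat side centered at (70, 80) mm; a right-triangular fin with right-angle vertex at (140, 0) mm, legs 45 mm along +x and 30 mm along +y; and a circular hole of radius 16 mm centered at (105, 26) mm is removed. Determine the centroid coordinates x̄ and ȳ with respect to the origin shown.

x̄ = 71.56 mm, ȳ = 68.11 mm

rectangular body: A = 140 × 80 = 11200.00, centroid at (70.00, 40.00).
semicircular top: A = ½π·70² = 7696.90, centroid at (70.00, 109.71).
triangular fin: A = ½·45·30 = 675.00, centroid at (155.00, 10.00).
hole: A = −π·16² = -804.25, centroid at (105.00, 26.00).
ΣA = 18767.65 mm²
ΣAx̄ = (11200.00)(70.00) + (7696.90)(70.00) + (675.00)(155.00) + (-804.25)(105.00) = 1342962.13 mm³
ΣAȳ = (11200.00)(40.00) + (7696.90)(109.71) + (675.00)(10.00) + (-804.25)(26.00) = 1278258.39 mm³
x̄ = 1342962.13 / 18767.65 = 71.56 mm
ȳ = 1278258.39 / 18767.65 = 68.11 mm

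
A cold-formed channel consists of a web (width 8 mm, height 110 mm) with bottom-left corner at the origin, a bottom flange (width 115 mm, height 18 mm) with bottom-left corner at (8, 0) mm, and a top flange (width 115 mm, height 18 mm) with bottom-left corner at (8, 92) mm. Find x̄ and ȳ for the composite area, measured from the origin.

web: A = 8 × 110 = 880.00, centroid at (4.00, 55.00).
bottom flange: A = 115 × 18 = 2070.00, centroid at (65.50, 9.00).
top flange: A = 115 × 18 = 2070.00, centroid at (65.50, 101.00).
ΣA = 5020.00 mm², ΣAx̄ = 274690.00 mm³, ΣAȳ = 276100.00 mm³.
x̄ = 274690.00/5020.00 = 54.72 mm; ȳ = 276100.00/5020.00 = 55.00 mm.

x̄ = 54.72 mm, ȳ = 55.00 mm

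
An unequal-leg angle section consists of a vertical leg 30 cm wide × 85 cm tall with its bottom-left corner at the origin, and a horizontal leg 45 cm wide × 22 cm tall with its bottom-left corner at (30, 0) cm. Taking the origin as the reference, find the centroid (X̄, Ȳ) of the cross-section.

vertical leg: A = 30 × 85 = 2550.00, centroid at (15.00, 42.50).
horizontal leg: A = 45 × 22 = 990.00, centroid at (52.50, 11.00).
ΣA = 3540.00 cm²
ΣAX̄ = (2550.00)(15.00) + (990.00)(52.50) = 90225.00 cm³
ΣAȲ = (2550.00)(42.50) + (990.00)(11.00) = 119265.00 cm³
X̄ = 90225.00 / 3540.00 = 25.49 cm
Ȳ = 119265.00 / 3540.00 = 33.69 cm

X̄ = 25.49 cm, Ȳ = 33.69 cm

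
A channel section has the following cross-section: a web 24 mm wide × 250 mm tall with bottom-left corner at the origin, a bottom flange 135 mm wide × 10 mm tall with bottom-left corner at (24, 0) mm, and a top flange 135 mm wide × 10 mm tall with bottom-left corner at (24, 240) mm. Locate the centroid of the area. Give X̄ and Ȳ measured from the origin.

Part | A | x̄ᵢ | ȳᵢ | A·x̄ᵢ | A·ȳᵢ
web | 6000.00 | 12.00 | 125.00 | 72000.00 | 750000.00
bottom flange | 1350.00 | 91.50 | 5.00 | 123525.00 | 6750.00
top flange | 1350.00 | 91.50 | 245.00 | 123525.00 | 330750.00
Σ | 8700.00 |  |  | 319050.00 | 1087500.00
X̄ = 319050.00 / 8700.00 = 36.67 mm
Ȳ = 1087500.00 / 8700.00 = 125.00 mm

X̄ = 36.67 mm, Ȳ = 125.00 mm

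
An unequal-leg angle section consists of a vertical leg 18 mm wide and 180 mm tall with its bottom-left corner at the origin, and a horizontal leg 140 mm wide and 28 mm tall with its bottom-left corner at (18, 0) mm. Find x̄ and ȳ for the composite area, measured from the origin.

x̄ = 52.25 mm, ȳ = 48.39 mm

Part | A | x̄ᵢ | ȳᵢ | A·x̄ᵢ | A·ȳᵢ
vertical leg | 3240.00 | 9.00 | 90.00 | 29160.00 | 291600.00
horizontal leg | 3920.00 | 88.00 | 14.00 | 344960.00 | 54880.00
Σ | 7160.00 |  |  | 374120.00 | 346480.00
x̄ = 374120.00 / 7160.00 = 52.25 mm
ȳ = 346480.00 / 7160.00 = 48.39 mm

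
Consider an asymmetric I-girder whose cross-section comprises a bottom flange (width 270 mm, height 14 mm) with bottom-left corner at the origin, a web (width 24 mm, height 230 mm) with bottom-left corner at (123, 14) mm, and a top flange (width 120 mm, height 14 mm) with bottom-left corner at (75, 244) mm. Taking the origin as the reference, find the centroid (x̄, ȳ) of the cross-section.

x̄ = 135.00 mm, ȳ = 105.67 mm

bottom flange: A = 270 × 14 = 3780.00, centroid at (135.00, 7.00).
web: A = 24 × 230 = 5520.00, centroid at (135.00, 129.00).
top flange: A = 120 × 14 = 1680.00, centroid at (135.00, 251.00).
ΣA = 10980.00 mm²
ΣAx̄ = (3780.00)(135.00) + (5520.00)(135.00) + (1680.00)(135.00) = 1482300.00 mm³
ΣAȳ = (3780.00)(7.00) + (5520.00)(129.00) + (1680.00)(251.00) = 1160220.00 mm³
x̄ = 1482300.00 / 10980.00 = 135.00 mm
ȳ = 1160220.00 / 10980.00 = 105.67 mm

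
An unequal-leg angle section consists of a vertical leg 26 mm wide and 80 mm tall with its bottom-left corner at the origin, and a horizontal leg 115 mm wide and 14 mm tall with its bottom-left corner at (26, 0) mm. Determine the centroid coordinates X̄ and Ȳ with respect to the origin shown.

vertical leg: A = 26 × 80 = 2080.00, centroid at (13.00, 40.00).
horizontal leg: A = 115 × 14 = 1610.00, centroid at (83.50, 7.00).
ΣA = 3690.00 mm², ΣAX̄ = 161475.00 mm³, ΣAȲ = 94470.00 mm³.
X̄ = 161475.00/3690.00 = 43.76 mm; Ȳ = 94470.00/3690.00 = 25.60 mm.

X̄ = 43.76 mm, Ȳ = 25.60 mm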